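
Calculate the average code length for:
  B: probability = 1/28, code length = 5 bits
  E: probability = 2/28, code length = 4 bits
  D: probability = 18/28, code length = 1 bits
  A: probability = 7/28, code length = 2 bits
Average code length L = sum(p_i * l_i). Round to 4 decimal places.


Weighted contributions p_i * l_i:
  B: (1/28) * 5 = 5/28
  E: (2/28) * 4 = 8/28
  D: (18/28) * 1 = 18/28
  A: (7/28) * 2 = 14/28
Sum = (5 + 8 + 18 + 14)/28 = 45/28

L = 45/28 = 1.6071 bits/symbol


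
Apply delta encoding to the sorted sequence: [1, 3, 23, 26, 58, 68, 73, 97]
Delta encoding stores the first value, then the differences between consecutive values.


First value: 1
Deltas:
  3 - 1 = 2
  23 - 3 = 20
  26 - 23 = 3
  58 - 26 = 32
  68 - 58 = 10
  73 - 68 = 5
  97 - 73 = 24


Delta encoded: [1, 2, 20, 3, 32, 10, 5, 24]


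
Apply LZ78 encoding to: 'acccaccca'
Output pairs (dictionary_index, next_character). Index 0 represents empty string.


LZ78 encoding steps:
Dictionary: {0: ''}
Step 1: w='' (idx 0), next='a' -> output (0, 'a'), add 'a' as idx 1
Step 2: w='' (idx 0), next='c' -> output (0, 'c'), add 'c' as idx 2
Step 3: w='c' (idx 2), next='c' -> output (2, 'c'), add 'cc' as idx 3
Step 4: w='a' (idx 1), next='c' -> output (1, 'c'), add 'ac' as idx 4
Step 5: w='cc' (idx 3), next='a' -> output (3, 'a'), add 'cca' as idx 5


Encoded: [(0, 'a'), (0, 'c'), (2, 'c'), (1, 'c'), (3, 'a')]


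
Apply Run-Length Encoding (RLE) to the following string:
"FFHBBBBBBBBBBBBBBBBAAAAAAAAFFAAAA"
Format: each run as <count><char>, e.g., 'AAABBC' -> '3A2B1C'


Scanning runs left to right:
  i=0: run of 'F' x 2 -> '2F'
  i=2: run of 'H' x 1 -> '1H'
  i=3: run of 'B' x 16 -> '16B'
  i=19: run of 'A' x 8 -> '8A'
  i=27: run of 'F' x 2 -> '2F'
  i=29: run of 'A' x 4 -> '4A'

RLE = 2F1H16B8A2F4A


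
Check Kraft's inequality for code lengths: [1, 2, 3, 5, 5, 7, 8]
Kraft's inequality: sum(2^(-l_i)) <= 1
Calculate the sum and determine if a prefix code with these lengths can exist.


Sum = 2^(-1) + 2^(-2) + 2^(-3) + 2^(-5) + 2^(-5) + 2^(-7) + 2^(-8)
    = 0.5 + 0.25 + 0.125 + 0.03125 + 0.03125 + 0.0078125 + 0.00390625
    = 243/256 = 0.94921875
Since 0.94921875 <= 1, Kraft's inequality IS satisfied.
A prefix code with these lengths CAN exist.

Kraft sum = 0.94921875. Satisfied.


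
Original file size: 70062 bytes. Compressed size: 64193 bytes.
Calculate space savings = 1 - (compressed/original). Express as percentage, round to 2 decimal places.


ratio = compressed/original = 64193/70062 = 0.916231
savings = 1 - ratio = 1 - 0.916231 = 0.083769
as a percentage: 0.083769 * 100 = 8.38%

Space savings = 1 - 64193/70062 = 8.38%


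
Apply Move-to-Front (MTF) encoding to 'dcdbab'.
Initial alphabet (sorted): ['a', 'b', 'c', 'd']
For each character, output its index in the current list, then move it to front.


MTF encoding:
'd': index 3 in ['a', 'b', 'c', 'd'] -> ['d', 'a', 'b', 'c']
'c': index 3 in ['d', 'a', 'b', 'c'] -> ['c', 'd', 'a', 'b']
'd': index 1 in ['c', 'd', 'a', 'b'] -> ['d', 'c', 'a', 'b']
'b': index 3 in ['d', 'c', 'a', 'b'] -> ['b', 'd', 'c', 'a']
'a': index 3 in ['b', 'd', 'c', 'a'] -> ['a', 'b', 'd', 'c']
'b': index 1 in ['a', 'b', 'd', 'c'] -> ['b', 'a', 'd', 'c']


Output: [3, 3, 1, 3, 3, 1]


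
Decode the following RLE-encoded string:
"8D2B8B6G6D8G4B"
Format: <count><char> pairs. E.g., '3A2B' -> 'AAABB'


Expanding each <count><char> pair:
  8D -> 'DDDDDDDD'
  2B -> 'BB'
  8B -> 'BBBBBBBB'
  6G -> 'GGGGGG'
  6D -> 'DDDDDD'
  8G -> 'GGGGGGGG'
  4B -> 'BBBB'

Decoded = DDDDDDDDBBBBBBBBBBGGGGGGDDDDDDGGGGGGGGBBBB


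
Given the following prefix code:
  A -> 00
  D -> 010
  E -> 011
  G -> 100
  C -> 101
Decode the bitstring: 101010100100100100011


Decoding step by step:
Bits 101 -> C
Bits 010 -> D
Bits 100 -> G
Bits 100 -> G
Bits 100 -> G
Bits 100 -> G
Bits 011 -> E


Decoded message: CDGGGGE


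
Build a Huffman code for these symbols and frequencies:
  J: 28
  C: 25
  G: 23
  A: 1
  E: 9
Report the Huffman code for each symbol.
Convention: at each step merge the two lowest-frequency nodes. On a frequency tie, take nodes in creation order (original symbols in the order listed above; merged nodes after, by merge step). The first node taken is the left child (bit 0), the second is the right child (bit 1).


Huffman tree construction:
Step 1: Merge A(1) + E(9) = 10
Step 2: Merge (A+E)(10) + G(23) = 33
Step 3: Merge C(25) + J(28) = 53
Step 4: Merge ((A+E)+G)(33) + (C+J)(53) = 86
Read each symbol's code off the tree from the root (left child = 0, right child = 1).

Codes:
  J: 11 (length 2)
  C: 10 (length 2)
  G: 01 (length 2)
  A: 000 (length 3)
  E: 001 (length 3)
Average code length: 182/86 = 2.1163 bits/symbol


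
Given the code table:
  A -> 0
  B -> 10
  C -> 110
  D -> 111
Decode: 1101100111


Decoding:
110 -> C
110 -> C
0 -> A
111 -> D


Result: CCAD


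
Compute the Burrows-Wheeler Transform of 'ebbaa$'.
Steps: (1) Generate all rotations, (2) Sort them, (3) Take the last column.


Rotations (sorted):
  0: $ebbaa -> last char: a
  1: a$ebba -> last char: a
  2: aa$ebb -> last char: b
  3: baa$eb -> last char: b
  4: bbaa$e -> last char: e
  5: ebbaa$ -> last char: $


BWT = aabbe$


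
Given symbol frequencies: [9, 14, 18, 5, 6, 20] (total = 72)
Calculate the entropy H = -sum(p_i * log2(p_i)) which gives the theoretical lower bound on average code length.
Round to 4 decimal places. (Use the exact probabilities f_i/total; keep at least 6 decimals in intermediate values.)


Per-symbol terms -p_i * log2(p_i) with p_i = f_i/72:
  p = 9/72 = 0.125000: log2(p) = -3.000000, -p*log2(p) = 0.375000
  p = 14/72 = 0.194444: log2(p) = -2.362570, -p*log2(p) = 0.459389
  p = 18/72 = 0.250000: log2(p) = -2.000000, -p*log2(p) = 0.500000
  p = 5/72 = 0.069444: log2(p) = -3.847997, -p*log2(p) = 0.267222
  p = 6/72 = 0.083333: log2(p) = -3.584963, -p*log2(p) = 0.298747
  p = 20/72 = 0.277778: log2(p) = -1.847997, -p*log2(p) = 0.513332
H = 0.375000 + 0.459389 + 0.500000 + 0.267222 + 0.298747 + 0.513332 = 2.413690

H = 2.4137 bits/symbol


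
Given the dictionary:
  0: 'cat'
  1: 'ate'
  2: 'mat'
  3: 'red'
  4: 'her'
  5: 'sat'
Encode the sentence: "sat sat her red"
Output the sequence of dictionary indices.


Look up each word in the dictionary:
  'sat' -> 5
  'sat' -> 5
  'her' -> 4
  'red' -> 3

Encoded: [5, 5, 4, 3]


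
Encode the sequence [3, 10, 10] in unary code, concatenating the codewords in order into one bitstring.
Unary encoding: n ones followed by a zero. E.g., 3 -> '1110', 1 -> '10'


Encode each number as n ones followed by a terminating 0:
  3 -> 1110 (4 bits)
  10 -> 11111111110 (11 bits)
  10 -> 11111111110 (11 bits)
Total length = 4 + 11 + 11 = 26 bits.

Unary([3, 10, 10]) = 11101111111111011111111110 (26 bits)


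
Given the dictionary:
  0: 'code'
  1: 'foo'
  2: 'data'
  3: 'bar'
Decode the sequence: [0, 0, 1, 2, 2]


Look up each index in the dictionary:
  0 -> 'code'
  0 -> 'code'
  1 -> 'foo'
  2 -> 'data'
  2 -> 'data'

Decoded: "code code foo data data"


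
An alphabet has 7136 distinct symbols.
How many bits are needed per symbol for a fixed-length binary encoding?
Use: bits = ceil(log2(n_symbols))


log2(7136) = 12.8009
Bracket: 2^12 = 4096 < 7136 <= 2^13 = 8192
So ceil(log2(7136)) = 13

bits = ceil(log2(7136)) = ceil(12.8009) = 13 bits


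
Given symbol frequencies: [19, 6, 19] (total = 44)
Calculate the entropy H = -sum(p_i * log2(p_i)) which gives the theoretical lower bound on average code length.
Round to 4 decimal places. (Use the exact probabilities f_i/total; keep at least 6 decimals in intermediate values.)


Per-symbol terms -p_i * log2(p_i) with p_i = f_i/44:
  p = 19/44 = 0.431818: log2(p) = -1.211504, -p*log2(p) = 0.523149
  p = 6/44 = 0.136364: log2(p) = -2.874469, -p*log2(p) = 0.391973
  p = 19/44 = 0.431818: log2(p) = -1.211504, -p*log2(p) = 0.523149
H = 0.523149 + 0.391973 + 0.523149 = 1.438271

H = 1.4383 bits/symbol


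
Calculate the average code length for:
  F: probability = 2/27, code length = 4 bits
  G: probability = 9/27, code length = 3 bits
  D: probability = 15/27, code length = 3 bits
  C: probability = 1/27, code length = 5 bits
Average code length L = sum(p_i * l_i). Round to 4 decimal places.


Weighted contributions p_i * l_i:
  F: (2/27) * 4 = 8/27
  G: (9/27) * 3 = 27/27
  D: (15/27) * 3 = 45/27
  C: (1/27) * 5 = 5/27
Sum = (8 + 27 + 45 + 5)/27 = 85/27

L = 85/27 = 3.1481 bits/symbol


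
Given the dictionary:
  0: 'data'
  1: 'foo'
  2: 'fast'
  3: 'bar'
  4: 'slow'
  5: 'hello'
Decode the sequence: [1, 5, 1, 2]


Look up each index in the dictionary:
  1 -> 'foo'
  5 -> 'hello'
  1 -> 'foo'
  2 -> 'fast'

Decoded: "foo hello foo fast"


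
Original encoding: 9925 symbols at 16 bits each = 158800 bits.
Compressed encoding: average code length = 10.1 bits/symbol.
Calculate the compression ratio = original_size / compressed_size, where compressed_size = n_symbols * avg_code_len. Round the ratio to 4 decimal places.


original_size = n_symbols * orig_bits = 9925 * 16 = 158800 bits
compressed_size = n_symbols * avg_code_len = 9925 * 10.1 = 100242.5 bits
ratio = original_size / compressed_size = 158800 / 100242.5 = 1.5842

Compression ratio = 1.5842


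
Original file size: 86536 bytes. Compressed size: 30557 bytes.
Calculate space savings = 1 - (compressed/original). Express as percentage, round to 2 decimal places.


ratio = compressed/original = 30557/86536 = 0.353113
savings = 1 - ratio = 1 - 0.353113 = 0.646887
as a percentage: 0.646887 * 100 = 64.69%

Space savings = 1 - 30557/86536 = 64.69%


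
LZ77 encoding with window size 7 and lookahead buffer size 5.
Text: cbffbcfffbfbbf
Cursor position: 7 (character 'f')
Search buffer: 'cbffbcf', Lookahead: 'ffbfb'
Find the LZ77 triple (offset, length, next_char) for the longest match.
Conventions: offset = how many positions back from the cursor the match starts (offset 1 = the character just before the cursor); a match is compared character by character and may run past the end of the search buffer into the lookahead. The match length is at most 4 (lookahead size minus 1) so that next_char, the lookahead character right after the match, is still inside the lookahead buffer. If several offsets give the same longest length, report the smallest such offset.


Try each offset into the search buffer:
  offset=1 (pos 6, char 'f'): match length 2
  offset=2 (pos 5, char 'c'): match length 0
  offset=3 (pos 4, char 'b'): match length 0
  offset=4 (pos 3, char 'f'): match length 1
  offset=5 (pos 2, char 'f'): match length 3
  offset=6 (pos 1, char 'b'): match length 0
  offset=7 (pos 0, char 'c'): match length 0
Longest match has length 3 at offset 5.
next_char = character at position 7 + 3 = 10 -> 'f'

Best match: offset=5, length=3 (matching 'ffb' starting at position 2)
LZ77 triple: (5, 3, 'f')


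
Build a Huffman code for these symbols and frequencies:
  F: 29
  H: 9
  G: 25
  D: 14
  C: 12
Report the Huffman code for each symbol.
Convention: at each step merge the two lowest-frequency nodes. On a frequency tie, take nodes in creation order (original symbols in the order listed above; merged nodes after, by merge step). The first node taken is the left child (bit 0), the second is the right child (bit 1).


Huffman tree construction:
Step 1: Merge H(9) + C(12) = 21
Step 2: Merge D(14) + (H+C)(21) = 35
Step 3: Merge G(25) + F(29) = 54
Step 4: Merge (D+(H+C))(35) + (G+F)(54) = 89
Read each symbol's code off the tree from the root (left child = 0, right child = 1).

Codes:
  F: 11 (length 2)
  H: 010 (length 3)
  G: 10 (length 2)
  D: 00 (length 2)
  C: 011 (length 3)
Average code length: 199/89 = 2.2360 bits/symbol


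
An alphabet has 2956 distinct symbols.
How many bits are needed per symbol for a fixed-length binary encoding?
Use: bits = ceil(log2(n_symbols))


log2(2956) = 11.5294
Bracket: 2^11 = 2048 < 2956 <= 2^12 = 4096
So ceil(log2(2956)) = 12

bits = ceil(log2(2956)) = ceil(11.5294) = 12 bits


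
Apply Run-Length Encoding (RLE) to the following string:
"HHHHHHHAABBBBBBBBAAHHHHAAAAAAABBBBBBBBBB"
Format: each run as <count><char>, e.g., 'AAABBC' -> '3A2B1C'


Scanning runs left to right:
  i=0: run of 'H' x 7 -> '7H'
  i=7: run of 'A' x 2 -> '2A'
  i=9: run of 'B' x 8 -> '8B'
  i=17: run of 'A' x 2 -> '2A'
  i=19: run of 'H' x 4 -> '4H'
  i=23: run of 'A' x 7 -> '7A'
  i=30: run of 'B' x 10 -> '10B'

RLE = 7H2A8B2A4H7A10B


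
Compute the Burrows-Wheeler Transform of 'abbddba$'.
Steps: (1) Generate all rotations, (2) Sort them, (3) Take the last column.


Rotations (sorted):
  0: $abbddba -> last char: a
  1: a$abbddb -> last char: b
  2: abbddba$ -> last char: $
  3: ba$abbdd -> last char: d
  4: bbddba$a -> last char: a
  5: bddba$ab -> last char: b
  6: dba$abbd -> last char: d
  7: ddba$abb -> last char: b


BWT = ab$dabdb


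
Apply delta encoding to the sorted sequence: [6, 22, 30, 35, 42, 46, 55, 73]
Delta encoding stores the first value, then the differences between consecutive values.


First value: 6
Deltas:
  22 - 6 = 16
  30 - 22 = 8
  35 - 30 = 5
  42 - 35 = 7
  46 - 42 = 4
  55 - 46 = 9
  73 - 55 = 18


Delta encoded: [6, 16, 8, 5, 7, 4, 9, 18]


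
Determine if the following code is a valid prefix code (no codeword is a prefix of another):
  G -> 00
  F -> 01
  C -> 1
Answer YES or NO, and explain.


Checking each pair (does one codeword prefix another?):
  G='00' vs F='01': no prefix
  G='00' vs C='1': no prefix
  F='01' vs G='00': no prefix
  F='01' vs C='1': no prefix
  C='1' vs G='00': no prefix
  C='1' vs F='01': no prefix
No violation found over all pairs.

YES -- this is a valid prefix code. No codeword is a prefix of any other codeword.


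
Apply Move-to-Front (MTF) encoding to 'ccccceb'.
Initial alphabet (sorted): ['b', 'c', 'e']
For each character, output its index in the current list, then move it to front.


MTF encoding:
'c': index 1 in ['b', 'c', 'e'] -> ['c', 'b', 'e']
'c': index 0 in ['c', 'b', 'e'] -> ['c', 'b', 'e']
'c': index 0 in ['c', 'b', 'e'] -> ['c', 'b', 'e']
'c': index 0 in ['c', 'b', 'e'] -> ['c', 'b', 'e']
'c': index 0 in ['c', 'b', 'e'] -> ['c', 'b', 'e']
'e': index 2 in ['c', 'b', 'e'] -> ['e', 'c', 'b']
'b': index 2 in ['e', 'c', 'b'] -> ['b', 'e', 'c']


Output: [1, 0, 0, 0, 0, 2, 2]


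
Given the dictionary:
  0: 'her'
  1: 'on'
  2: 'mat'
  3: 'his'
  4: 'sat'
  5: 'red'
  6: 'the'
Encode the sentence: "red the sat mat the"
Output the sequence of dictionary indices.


Look up each word in the dictionary:
  'red' -> 5
  'the' -> 6
  'sat' -> 4
  'mat' -> 2
  'the' -> 6

Encoded: [5, 6, 4, 2, 6]


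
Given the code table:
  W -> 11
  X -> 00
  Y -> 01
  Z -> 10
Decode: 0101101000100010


Decoding:
01 -> Y
01 -> Y
10 -> Z
10 -> Z
00 -> X
10 -> Z
00 -> X
10 -> Z


Result: YYZZXZXZ


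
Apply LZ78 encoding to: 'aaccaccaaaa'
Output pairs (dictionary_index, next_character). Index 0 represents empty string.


LZ78 encoding steps:
Dictionary: {0: ''}
Step 1: w='' (idx 0), next='a' -> output (0, 'a'), add 'a' as idx 1
Step 2: w='a' (idx 1), next='c' -> output (1, 'c'), add 'ac' as idx 2
Step 3: w='' (idx 0), next='c' -> output (0, 'c'), add 'c' as idx 3
Step 4: w='ac' (idx 2), next='c' -> output (2, 'c'), add 'acc' as idx 4
Step 5: w='a' (idx 1), next='a' -> output (1, 'a'), add 'aa' as idx 5
Step 6: w='aa' (idx 5), end of input -> output (5, '')


Encoded: [(0, 'a'), (1, 'c'), (0, 'c'), (2, 'c'), (1, 'a'), (5, '')]


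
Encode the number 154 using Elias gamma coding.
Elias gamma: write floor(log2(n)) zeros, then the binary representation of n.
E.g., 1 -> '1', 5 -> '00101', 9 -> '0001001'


num_bits = floor(log2(154)) + 1 = 8
leading_zeros = num_bits - 1 = 7
binary(154) = 10011010

Elias gamma(154) = '0000000' + '10011010' = 000000010011010 (15 bits)


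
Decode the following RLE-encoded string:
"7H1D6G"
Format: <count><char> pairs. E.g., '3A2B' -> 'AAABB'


Expanding each <count><char> pair:
  7H -> 'HHHHHHH'
  1D -> 'D'
  6G -> 'GGGGGG'

Decoded = HHHHHHHDGGGGGG


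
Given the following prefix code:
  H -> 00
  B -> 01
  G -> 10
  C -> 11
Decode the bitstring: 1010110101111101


Decoding step by step:
Bits 10 -> G
Bits 10 -> G
Bits 11 -> C
Bits 01 -> B
Bits 01 -> B
Bits 11 -> C
Bits 11 -> C
Bits 01 -> B


Decoded message: GGCBBCCB


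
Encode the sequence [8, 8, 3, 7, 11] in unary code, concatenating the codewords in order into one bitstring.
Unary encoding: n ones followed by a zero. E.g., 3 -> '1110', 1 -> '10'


Encode each number as n ones followed by a terminating 0:
  8 -> 111111110 (9 bits)
  8 -> 111111110 (9 bits)
  3 -> 1110 (4 bits)
  7 -> 11111110 (8 bits)
  11 -> 111111111110 (12 bits)
Total length = 9 + 9 + 4 + 8 + 12 = 42 bits.

Unary([8, 8, 3, 7, 11]) = 111111110111111110111011111110111111111110 (42 bits)


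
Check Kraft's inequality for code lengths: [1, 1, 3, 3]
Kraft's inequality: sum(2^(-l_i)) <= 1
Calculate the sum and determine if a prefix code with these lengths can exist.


Sum = 2^(-1) + 2^(-1) + 2^(-3) + 2^(-3)
    = 0.5 + 0.5 + 0.125 + 0.125
    = 10/8 = 1.25
Since 1.25 > 1, Kraft's inequality is NOT satisfied.
A prefix code with these lengths CANNOT exist.

Kraft sum = 1.25. Not satisfied.


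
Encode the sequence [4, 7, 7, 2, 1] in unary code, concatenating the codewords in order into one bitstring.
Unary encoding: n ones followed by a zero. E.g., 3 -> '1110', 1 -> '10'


Encode each number as n ones followed by a terminating 0:
  4 -> 11110 (5 bits)
  7 -> 11111110 (8 bits)
  7 -> 11111110 (8 bits)
  2 -> 110 (3 bits)
  1 -> 10 (2 bits)
Total length = 5 + 8 + 8 + 3 + 2 = 26 bits.

Unary([4, 7, 7, 2, 1]) = 11110111111101111111011010 (26 bits)


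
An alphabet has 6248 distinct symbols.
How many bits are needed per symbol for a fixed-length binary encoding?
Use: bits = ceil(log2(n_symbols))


log2(6248) = 12.6092
Bracket: 2^12 = 4096 < 6248 <= 2^13 = 8192
So ceil(log2(6248)) = 13

bits = ceil(log2(6248)) = ceil(12.6092) = 13 bits


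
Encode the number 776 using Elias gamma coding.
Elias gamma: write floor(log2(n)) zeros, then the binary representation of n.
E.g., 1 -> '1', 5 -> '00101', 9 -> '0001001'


num_bits = floor(log2(776)) + 1 = 10
leading_zeros = num_bits - 1 = 9
binary(776) = 1100001000

Elias gamma(776) = '000000000' + '1100001000' = 0000000001100001000 (19 bits)


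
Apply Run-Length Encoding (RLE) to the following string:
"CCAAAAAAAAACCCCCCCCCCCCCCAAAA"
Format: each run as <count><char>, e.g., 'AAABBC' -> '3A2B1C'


Scanning runs left to right:
  i=0: run of 'C' x 2 -> '2C'
  i=2: run of 'A' x 9 -> '9A'
  i=11: run of 'C' x 14 -> '14C'
  i=25: run of 'A' x 4 -> '4A'

RLE = 2C9A14C4A


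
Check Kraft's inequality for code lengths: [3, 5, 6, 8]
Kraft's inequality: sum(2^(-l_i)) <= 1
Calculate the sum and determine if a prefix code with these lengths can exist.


Sum = 2^(-3) + 2^(-5) + 2^(-6) + 2^(-8)
    = 0.125 + 0.03125 + 0.015625 + 0.00390625
    = 45/256 = 0.17578125
Since 0.17578125 <= 1, Kraft's inequality IS satisfied.
A prefix code with these lengths CAN exist.

Kraft sum = 0.17578125. Satisfied.


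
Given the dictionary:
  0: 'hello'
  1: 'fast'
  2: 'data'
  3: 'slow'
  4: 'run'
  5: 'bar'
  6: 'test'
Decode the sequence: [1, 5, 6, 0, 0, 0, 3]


Look up each index in the dictionary:
  1 -> 'fast'
  5 -> 'bar'
  6 -> 'test'
  0 -> 'hello'
  0 -> 'hello'
  0 -> 'hello'
  3 -> 'slow'

Decoded: "fast bar test hello hello hello slow"


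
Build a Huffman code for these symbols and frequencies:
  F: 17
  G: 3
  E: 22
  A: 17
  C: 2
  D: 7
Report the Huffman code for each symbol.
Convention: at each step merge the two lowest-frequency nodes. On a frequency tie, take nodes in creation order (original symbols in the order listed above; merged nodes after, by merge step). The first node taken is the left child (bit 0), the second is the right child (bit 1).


Huffman tree construction:
Step 1: Merge C(2) + G(3) = 5
Step 2: Merge (C+G)(5) + D(7) = 12
Step 3: Merge ((C+G)+D)(12) + F(17) = 29
Step 4: Merge A(17) + E(22) = 39
Step 5: Merge (((C+G)+D)+F)(29) + (A+E)(39) = 68
Read each symbol's code off the tree from the root (left child = 0, right child = 1).

Codes:
  F: 01 (length 2)
  G: 0001 (length 4)
  E: 11 (length 2)
  A: 10 (length 2)
  C: 0000 (length 4)
  D: 001 (length 3)
Average code length: 153/68 = 2.2500 bits/symbol


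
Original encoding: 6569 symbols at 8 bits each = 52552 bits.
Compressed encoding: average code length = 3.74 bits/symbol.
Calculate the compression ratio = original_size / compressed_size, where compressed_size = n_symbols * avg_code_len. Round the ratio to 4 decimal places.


original_size = n_symbols * orig_bits = 6569 * 8 = 52552 bits
compressed_size = n_symbols * avg_code_len = 6569 * 3.74 = 24568.06 bits
ratio = original_size / compressed_size = 52552 / 24568.06 = 2.139

Compression ratio = 2.139


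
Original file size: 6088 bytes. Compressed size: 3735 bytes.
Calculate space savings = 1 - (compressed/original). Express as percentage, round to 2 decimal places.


ratio = compressed/original = 3735/6088 = 0.613502
savings = 1 - ratio = 1 - 0.613502 = 0.386498
as a percentage: 0.386498 * 100 = 38.65%

Space savings = 1 - 3735/6088 = 38.65%


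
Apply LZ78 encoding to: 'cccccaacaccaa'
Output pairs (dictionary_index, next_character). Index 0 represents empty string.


LZ78 encoding steps:
Dictionary: {0: ''}
Step 1: w='' (idx 0), next='c' -> output (0, 'c'), add 'c' as idx 1
Step 2: w='c' (idx 1), next='c' -> output (1, 'c'), add 'cc' as idx 2
Step 3: w='cc' (idx 2), next='a' -> output (2, 'a'), add 'cca' as idx 3
Step 4: w='' (idx 0), next='a' -> output (0, 'a'), add 'a' as idx 4
Step 5: w='c' (idx 1), next='a' -> output (1, 'a'), add 'ca' as idx 5
Step 6: w='cca' (idx 3), next='a' -> output (3, 'a'), add 'ccaa' as idx 6


Encoded: [(0, 'c'), (1, 'c'), (2, 'a'), (0, 'a'), (1, 'a'), (3, 'a')]


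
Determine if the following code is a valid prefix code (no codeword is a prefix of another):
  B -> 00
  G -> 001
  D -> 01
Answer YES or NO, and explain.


Checking each pair (does one codeword prefix another?):
  B='00' vs G='001': prefix -- VIOLATION

NO -- this is NOT a valid prefix code. B (00) is a prefix of G (001).


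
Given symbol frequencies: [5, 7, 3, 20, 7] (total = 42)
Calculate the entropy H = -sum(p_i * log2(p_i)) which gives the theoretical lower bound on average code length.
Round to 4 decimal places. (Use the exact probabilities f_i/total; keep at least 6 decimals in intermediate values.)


Per-symbol terms -p_i * log2(p_i) with p_i = f_i/42:
  p = 5/42 = 0.119048: log2(p) = -3.070389, -p*log2(p) = 0.365523
  p = 7/42 = 0.166667: log2(p) = -2.584963, -p*log2(p) = 0.430827
  p = 3/42 = 0.071429: log2(p) = -3.807355, -p*log2(p) = 0.271954
  p = 20/42 = 0.476190: log2(p) = -1.070389, -p*log2(p) = 0.509709
  p = 7/42 = 0.166667: log2(p) = -2.584963, -p*log2(p) = 0.430827
H = 0.365523 + 0.430827 + 0.271954 + 0.509709 + 0.430827 = 2.008840

H = 2.0088 bits/symbol


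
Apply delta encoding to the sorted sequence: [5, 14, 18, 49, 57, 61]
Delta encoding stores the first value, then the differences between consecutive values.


First value: 5
Deltas:
  14 - 5 = 9
  18 - 14 = 4
  49 - 18 = 31
  57 - 49 = 8
  61 - 57 = 4


Delta encoded: [5, 9, 4, 31, 8, 4]


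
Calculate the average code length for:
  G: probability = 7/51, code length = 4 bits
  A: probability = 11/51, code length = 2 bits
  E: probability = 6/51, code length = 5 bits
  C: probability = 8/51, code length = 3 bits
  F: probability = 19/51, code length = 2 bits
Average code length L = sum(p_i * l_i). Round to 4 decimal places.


Weighted contributions p_i * l_i:
  G: (7/51) * 4 = 28/51
  A: (11/51) * 2 = 22/51
  E: (6/51) * 5 = 30/51
  C: (8/51) * 3 = 24/51
  F: (19/51) * 2 = 38/51
Sum = (28 + 22 + 30 + 24 + 38)/51 = 142/51

L = 142/51 = 2.7843 bits/symbol


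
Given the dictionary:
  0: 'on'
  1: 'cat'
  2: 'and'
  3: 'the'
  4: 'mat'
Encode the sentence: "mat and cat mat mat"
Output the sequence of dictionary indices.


Look up each word in the dictionary:
  'mat' -> 4
  'and' -> 2
  'cat' -> 1
  'mat' -> 4
  'mat' -> 4

Encoded: [4, 2, 1, 4, 4]


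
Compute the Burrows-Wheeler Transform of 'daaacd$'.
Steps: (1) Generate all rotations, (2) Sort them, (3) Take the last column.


Rotations (sorted):
  0: $daaacd -> last char: d
  1: aaacd$d -> last char: d
  2: aacd$da -> last char: a
  3: acd$daa -> last char: a
  4: cd$daaa -> last char: a
  5: d$daaac -> last char: c
  6: daaacd$ -> last char: $


BWT = ddaaac$


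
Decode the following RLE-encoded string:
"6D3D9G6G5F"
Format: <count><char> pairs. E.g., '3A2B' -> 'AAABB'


Expanding each <count><char> pair:
  6D -> 'DDDDDD'
  3D -> 'DDD'
  9G -> 'GGGGGGGGG'
  6G -> 'GGGGGG'
  5F -> 'FFFFF'

Decoded = DDDDDDDDDGGGGGGGGGGGGGGGFFFFF


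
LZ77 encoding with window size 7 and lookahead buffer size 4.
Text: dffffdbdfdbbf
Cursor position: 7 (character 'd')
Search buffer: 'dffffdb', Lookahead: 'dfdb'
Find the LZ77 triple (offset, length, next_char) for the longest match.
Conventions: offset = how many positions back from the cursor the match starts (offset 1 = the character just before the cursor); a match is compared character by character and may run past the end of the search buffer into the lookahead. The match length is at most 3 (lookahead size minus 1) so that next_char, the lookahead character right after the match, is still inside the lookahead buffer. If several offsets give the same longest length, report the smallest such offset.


Try each offset into the search buffer:
  offset=1 (pos 6, char 'b'): match length 0
  offset=2 (pos 5, char 'd'): match length 1
  offset=3 (pos 4, char 'f'): match length 0
  offset=4 (pos 3, char 'f'): match length 0
  offset=5 (pos 2, char 'f'): match length 0
  offset=6 (pos 1, char 'f'): match length 0
  offset=7 (pos 0, char 'd'): match length 2
Longest match has length 2 at offset 7.
next_char = character at position 7 + 2 = 9 -> 'd'

Best match: offset=7, length=2 (matching 'df' starting at position 0)
LZ77 triple: (7, 2, 'd')


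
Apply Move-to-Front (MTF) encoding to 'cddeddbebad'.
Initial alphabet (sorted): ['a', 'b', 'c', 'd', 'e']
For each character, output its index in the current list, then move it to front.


MTF encoding:
'c': index 2 in ['a', 'b', 'c', 'd', 'e'] -> ['c', 'a', 'b', 'd', 'e']
'd': index 3 in ['c', 'a', 'b', 'd', 'e'] -> ['d', 'c', 'a', 'b', 'e']
'd': index 0 in ['d', 'c', 'a', 'b', 'e'] -> ['d', 'c', 'a', 'b', 'e']
'e': index 4 in ['d', 'c', 'a', 'b', 'e'] -> ['e', 'd', 'c', 'a', 'b']
'd': index 1 in ['e', 'd', 'c', 'a', 'b'] -> ['d', 'e', 'c', 'a', 'b']
'd': index 0 in ['d', 'e', 'c', 'a', 'b'] -> ['d', 'e', 'c', 'a', 'b']
'b': index 4 in ['d', 'e', 'c', 'a', 'b'] -> ['b', 'd', 'e', 'c', 'a']
'e': index 2 in ['b', 'd', 'e', 'c', 'a'] -> ['e', 'b', 'd', 'c', 'a']
'b': index 1 in ['e', 'b', 'd', 'c', 'a'] -> ['b', 'e', 'd', 'c', 'a']
'a': index 4 in ['b', 'e', 'd', 'c', 'a'] -> ['a', 'b', 'e', 'd', 'c']
'd': index 3 in ['a', 'b', 'e', 'd', 'c'] -> ['d', 'a', 'b', 'e', 'c']


Output: [2, 3, 0, 4, 1, 0, 4, 2, 1, 4, 3]


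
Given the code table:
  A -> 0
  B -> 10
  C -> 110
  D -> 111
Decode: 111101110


Decoding:
111 -> D
10 -> B
111 -> D
0 -> A


Result: DBDA


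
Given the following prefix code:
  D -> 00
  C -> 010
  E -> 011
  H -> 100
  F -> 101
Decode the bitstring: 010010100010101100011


Decoding step by step:
Bits 010 -> C
Bits 010 -> C
Bits 100 -> H
Bits 010 -> C
Bits 101 -> F
Bits 100 -> H
Bits 011 -> E


Decoded message: CCHCFHE


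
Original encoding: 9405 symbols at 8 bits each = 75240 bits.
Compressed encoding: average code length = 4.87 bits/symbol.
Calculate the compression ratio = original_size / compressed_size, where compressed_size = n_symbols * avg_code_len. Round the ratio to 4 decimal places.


original_size = n_symbols * orig_bits = 9405 * 8 = 75240 bits
compressed_size = n_symbols * avg_code_len = 9405 * 4.87 = 45802.35 bits
ratio = original_size / compressed_size = 75240 / 45802.35 = 1.6427

Compression ratio = 1.6427


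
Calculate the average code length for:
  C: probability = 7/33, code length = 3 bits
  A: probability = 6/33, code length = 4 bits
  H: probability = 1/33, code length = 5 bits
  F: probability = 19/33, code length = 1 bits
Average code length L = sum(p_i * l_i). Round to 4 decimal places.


Weighted contributions p_i * l_i:
  C: (7/33) * 3 = 21/33
  A: (6/33) * 4 = 24/33
  H: (1/33) * 5 = 5/33
  F: (19/33) * 1 = 19/33
Sum = (21 + 24 + 5 + 19)/33 = 69/33

L = 69/33 = 2.0909 bits/symbol


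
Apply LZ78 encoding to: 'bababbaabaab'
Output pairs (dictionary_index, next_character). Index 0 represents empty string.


LZ78 encoding steps:
Dictionary: {0: ''}
Step 1: w='' (idx 0), next='b' -> output (0, 'b'), add 'b' as idx 1
Step 2: w='' (idx 0), next='a' -> output (0, 'a'), add 'a' as idx 2
Step 3: w='b' (idx 1), next='a' -> output (1, 'a'), add 'ba' as idx 3
Step 4: w='b' (idx 1), next='b' -> output (1, 'b'), add 'bb' as idx 4
Step 5: w='a' (idx 2), next='a' -> output (2, 'a'), add 'aa' as idx 5
Step 6: w='ba' (idx 3), next='a' -> output (3, 'a'), add 'baa' as idx 6
Step 7: w='b' (idx 1), end of input -> output (1, '')


Encoded: [(0, 'b'), (0, 'a'), (1, 'a'), (1, 'b'), (2, 'a'), (3, 'a'), (1, '')]


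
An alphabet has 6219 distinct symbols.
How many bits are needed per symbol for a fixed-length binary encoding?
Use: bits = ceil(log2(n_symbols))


log2(6219) = 12.6025
Bracket: 2^12 = 4096 < 6219 <= 2^13 = 8192
So ceil(log2(6219)) = 13

bits = ceil(log2(6219)) = ceil(12.6025) = 13 bits


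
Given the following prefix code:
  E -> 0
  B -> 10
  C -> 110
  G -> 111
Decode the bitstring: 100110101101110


Decoding step by step:
Bits 10 -> B
Bits 0 -> E
Bits 110 -> C
Bits 10 -> B
Bits 110 -> C
Bits 111 -> G
Bits 0 -> E


Decoded message: BECBCGE


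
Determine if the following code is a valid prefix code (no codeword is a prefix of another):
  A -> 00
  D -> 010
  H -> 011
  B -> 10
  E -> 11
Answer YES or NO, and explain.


Checking each pair (does one codeword prefix another?):
  A='00' vs D='010': no prefix
  A='00' vs H='011': no prefix
  A='00' vs B='10': no prefix
  A='00' vs E='11': no prefix
  D='010' vs A='00': no prefix
  D='010' vs H='011': no prefix
  D='010' vs B='10': no prefix
  D='010' vs E='11': no prefix
  H='011' vs A='00': no prefix
  H='011' vs D='010': no prefix
  H='011' vs B='10': no prefix
  H='011' vs E='11': no prefix
  B='10' vs A='00': no prefix
  B='10' vs D='010': no prefix
  B='10' vs H='011': no prefix
  B='10' vs E='11': no prefix
  E='11' vs A='00': no prefix
  E='11' vs D='010': no prefix
  E='11' vs H='011': no prefix
  E='11' vs B='10': no prefix
No violation found over all pairs.

YES -- this is a valid prefix code. No codeword is a prefix of any other codeword.


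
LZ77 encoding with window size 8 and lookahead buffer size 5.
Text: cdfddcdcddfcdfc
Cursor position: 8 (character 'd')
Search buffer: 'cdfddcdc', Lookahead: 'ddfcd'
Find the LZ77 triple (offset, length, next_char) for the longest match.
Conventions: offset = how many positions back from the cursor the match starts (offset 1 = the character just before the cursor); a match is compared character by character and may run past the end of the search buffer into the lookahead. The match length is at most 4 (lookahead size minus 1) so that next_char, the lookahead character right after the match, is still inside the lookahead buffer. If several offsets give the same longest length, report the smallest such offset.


Try each offset into the search buffer:
  offset=1 (pos 7, char 'c'): match length 0
  offset=2 (pos 6, char 'd'): match length 1
  offset=3 (pos 5, char 'c'): match length 0
  offset=4 (pos 4, char 'd'): match length 1
  offset=5 (pos 3, char 'd'): match length 2
  offset=6 (pos 2, char 'f'): match length 0
  offset=7 (pos 1, char 'd'): match length 1
  offset=8 (pos 0, char 'c'): match length 0
Longest match has length 2 at offset 5.
next_char = character at position 8 + 2 = 10 -> 'f'

Best match: offset=5, length=2 (matching 'dd' starting at position 3)
LZ77 triple: (5, 2, 'f')


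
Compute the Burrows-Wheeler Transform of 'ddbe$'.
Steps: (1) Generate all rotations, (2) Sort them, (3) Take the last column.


Rotations (sorted):
  0: $ddbe -> last char: e
  1: be$dd -> last char: d
  2: dbe$d -> last char: d
  3: ddbe$ -> last char: $
  4: e$ddb -> last char: b


BWT = edd$b


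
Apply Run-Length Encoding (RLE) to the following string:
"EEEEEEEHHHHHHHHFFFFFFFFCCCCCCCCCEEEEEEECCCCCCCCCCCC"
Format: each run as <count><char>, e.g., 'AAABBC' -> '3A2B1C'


Scanning runs left to right:
  i=0: run of 'E' x 7 -> '7E'
  i=7: run of 'H' x 8 -> '8H'
  i=15: run of 'F' x 8 -> '8F'
  i=23: run of 'C' x 9 -> '9C'
  i=32: run of 'E' x 7 -> '7E'
  i=39: run of 'C' x 12 -> '12C'

RLE = 7E8H8F9C7E12C


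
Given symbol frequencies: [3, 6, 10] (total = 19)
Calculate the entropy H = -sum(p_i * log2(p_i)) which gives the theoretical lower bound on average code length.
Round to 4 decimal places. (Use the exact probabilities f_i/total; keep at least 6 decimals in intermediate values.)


Per-symbol terms -p_i * log2(p_i) with p_i = f_i/19:
  p = 3/19 = 0.157895: log2(p) = -2.662965, -p*log2(p) = 0.420468
  p = 6/19 = 0.315789: log2(p) = -1.662965, -p*log2(p) = 0.525147
  p = 10/19 = 0.526316: log2(p) = -0.925999, -p*log2(p) = 0.487368
H = 0.420468 + 0.525147 + 0.487368 = 1.432983

H = 1.433 bits/symbol


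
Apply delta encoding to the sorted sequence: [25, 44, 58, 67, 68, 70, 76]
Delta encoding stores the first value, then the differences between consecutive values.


First value: 25
Deltas:
  44 - 25 = 19
  58 - 44 = 14
  67 - 58 = 9
  68 - 67 = 1
  70 - 68 = 2
  76 - 70 = 6


Delta encoded: [25, 19, 14, 9, 1, 2, 6]


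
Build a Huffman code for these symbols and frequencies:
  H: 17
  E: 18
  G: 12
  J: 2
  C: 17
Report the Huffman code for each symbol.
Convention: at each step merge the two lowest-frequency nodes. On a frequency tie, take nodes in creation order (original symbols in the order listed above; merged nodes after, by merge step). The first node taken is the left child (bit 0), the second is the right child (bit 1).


Huffman tree construction:
Step 1: Merge J(2) + G(12) = 14
Step 2: Merge (J+G)(14) + H(17) = 31
Step 3: Merge C(17) + E(18) = 35
Step 4: Merge ((J+G)+H)(31) + (C+E)(35) = 66
Read each symbol's code off the tree from the root (left child = 0, right child = 1).

Codes:
  H: 01 (length 2)
  E: 11 (length 2)
  G: 001 (length 3)
  J: 000 (length 3)
  C: 10 (length 2)
Average code length: 146/66 = 2.2121 bits/symbol


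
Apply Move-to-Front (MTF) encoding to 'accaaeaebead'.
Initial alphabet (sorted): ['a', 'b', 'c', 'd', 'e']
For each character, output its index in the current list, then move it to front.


MTF encoding:
'a': index 0 in ['a', 'b', 'c', 'd', 'e'] -> ['a', 'b', 'c', 'd', 'e']
'c': index 2 in ['a', 'b', 'c', 'd', 'e'] -> ['c', 'a', 'b', 'd', 'e']
'c': index 0 in ['c', 'a', 'b', 'd', 'e'] -> ['c', 'a', 'b', 'd', 'e']
'a': index 1 in ['c', 'a', 'b', 'd', 'e'] -> ['a', 'c', 'b', 'd', 'e']
'a': index 0 in ['a', 'c', 'b', 'd', 'e'] -> ['a', 'c', 'b', 'd', 'e']
'e': index 4 in ['a', 'c', 'b', 'd', 'e'] -> ['e', 'a', 'c', 'b', 'd']
'a': index 1 in ['e', 'a', 'c', 'b', 'd'] -> ['a', 'e', 'c', 'b', 'd']
'e': index 1 in ['a', 'e', 'c', 'b', 'd'] -> ['e', 'a', 'c', 'b', 'd']
'b': index 3 in ['e', 'a', 'c', 'b', 'd'] -> ['b', 'e', 'a', 'c', 'd']
'e': index 1 in ['b', 'e', 'a', 'c', 'd'] -> ['e', 'b', 'a', 'c', 'd']
'a': index 2 in ['e', 'b', 'a', 'c', 'd'] -> ['a', 'e', 'b', 'c', 'd']
'd': index 4 in ['a', 'e', 'b', 'c', 'd'] -> ['d', 'a', 'e', 'b', 'c']


Output: [0, 2, 0, 1, 0, 4, 1, 1, 3, 1, 2, 4]


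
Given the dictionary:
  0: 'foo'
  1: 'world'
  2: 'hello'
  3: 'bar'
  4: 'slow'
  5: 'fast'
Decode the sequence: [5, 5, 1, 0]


Look up each index in the dictionary:
  5 -> 'fast'
  5 -> 'fast'
  1 -> 'world'
  0 -> 'foo'

Decoded: "fast fast world foo"


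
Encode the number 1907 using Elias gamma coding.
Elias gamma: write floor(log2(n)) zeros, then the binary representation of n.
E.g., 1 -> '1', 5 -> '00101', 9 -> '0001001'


num_bits = floor(log2(1907)) + 1 = 11
leading_zeros = num_bits - 1 = 10
binary(1907) = 11101110011

Elias gamma(1907) = '0000000000' + '11101110011' = 000000000011101110011 (21 bits)


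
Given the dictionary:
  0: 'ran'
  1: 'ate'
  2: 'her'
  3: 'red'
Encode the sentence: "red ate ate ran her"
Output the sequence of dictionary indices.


Look up each word in the dictionary:
  'red' -> 3
  'ate' -> 1
  'ate' -> 1
  'ran' -> 0
  'her' -> 2

Encoded: [3, 1, 1, 0, 2]


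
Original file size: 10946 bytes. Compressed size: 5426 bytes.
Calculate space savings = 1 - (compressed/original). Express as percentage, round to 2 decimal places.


ratio = compressed/original = 5426/10946 = 0.495706
savings = 1 - ratio = 1 - 0.495706 = 0.504294
as a percentage: 0.504294 * 100 = 50.43%

Space savings = 1 - 5426/10946 = 50.43%


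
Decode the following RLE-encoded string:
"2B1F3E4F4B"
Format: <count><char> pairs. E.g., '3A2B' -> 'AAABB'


Expanding each <count><char> pair:
  2B -> 'BB'
  1F -> 'F'
  3E -> 'EEE'
  4F -> 'FFFF'
  4B -> 'BBBB'

Decoded = BBFEEEFFFFBBBB


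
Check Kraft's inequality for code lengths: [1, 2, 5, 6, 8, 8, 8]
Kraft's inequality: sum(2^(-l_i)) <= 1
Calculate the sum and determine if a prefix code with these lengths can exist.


Sum = 2^(-1) + 2^(-2) + 2^(-5) + 2^(-6) + 2^(-8) + 2^(-8) + 2^(-8)
    = 0.5 + 0.25 + 0.03125 + 0.015625 + 0.00390625 + 0.00390625 + 0.00390625
    = 207/256 = 0.80859375
Since 0.80859375 <= 1, Kraft's inequality IS satisfied.
A prefix code with these lengths CAN exist.

Kraft sum = 0.80859375. Satisfied.


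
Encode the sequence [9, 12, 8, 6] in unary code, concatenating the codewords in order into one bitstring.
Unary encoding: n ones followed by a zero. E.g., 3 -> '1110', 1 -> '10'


Encode each number as n ones followed by a terminating 0:
  9 -> 1111111110 (10 bits)
  12 -> 1111111111110 (13 bits)
  8 -> 111111110 (9 bits)
  6 -> 1111110 (7 bits)
Total length = 10 + 13 + 9 + 7 = 39 bits.

Unary([9, 12, 8, 6]) = 111111111011111111111101111111101111110 (39 bits)


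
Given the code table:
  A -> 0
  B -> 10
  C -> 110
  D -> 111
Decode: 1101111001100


Decoding:
110 -> C
111 -> D
10 -> B
0 -> A
110 -> C
0 -> A


Result: CDBACA


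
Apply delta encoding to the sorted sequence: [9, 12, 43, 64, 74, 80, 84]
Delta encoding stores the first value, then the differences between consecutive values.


First value: 9
Deltas:
  12 - 9 = 3
  43 - 12 = 31
  64 - 43 = 21
  74 - 64 = 10
  80 - 74 = 6
  84 - 80 = 4


Delta encoded: [9, 3, 31, 21, 10, 6, 4]


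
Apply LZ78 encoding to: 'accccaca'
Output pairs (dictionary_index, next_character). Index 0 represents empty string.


LZ78 encoding steps:
Dictionary: {0: ''}
Step 1: w='' (idx 0), next='a' -> output (0, 'a'), add 'a' as idx 1
Step 2: w='' (idx 0), next='c' -> output (0, 'c'), add 'c' as idx 2
Step 3: w='c' (idx 2), next='c' -> output (2, 'c'), add 'cc' as idx 3
Step 4: w='c' (idx 2), next='a' -> output (2, 'a'), add 'ca' as idx 4
Step 5: w='ca' (idx 4), end of input -> output (4, '')


Encoded: [(0, 'a'), (0, 'c'), (2, 'c'), (2, 'a'), (4, '')]


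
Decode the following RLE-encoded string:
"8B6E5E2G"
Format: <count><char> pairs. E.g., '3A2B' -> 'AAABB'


Expanding each <count><char> pair:
  8B -> 'BBBBBBBB'
  6E -> 'EEEEEE'
  5E -> 'EEEEE'
  2G -> 'GG'

Decoded = BBBBBBBBEEEEEEEEEEEGG


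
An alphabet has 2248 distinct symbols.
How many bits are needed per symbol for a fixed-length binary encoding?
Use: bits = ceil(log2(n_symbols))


log2(2248) = 11.1344
Bracket: 2^11 = 2048 < 2248 <= 2^12 = 4096
So ceil(log2(2248)) = 12

bits = ceil(log2(2248)) = ceil(11.1344) = 12 bits


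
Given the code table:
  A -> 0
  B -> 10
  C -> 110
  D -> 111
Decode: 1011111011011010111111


Decoding:
10 -> B
111 -> D
110 -> C
110 -> C
110 -> C
10 -> B
111 -> D
111 -> D


Result: BDCCCBDD


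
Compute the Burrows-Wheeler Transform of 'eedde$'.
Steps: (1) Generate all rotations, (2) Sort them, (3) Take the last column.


Rotations (sorted):
  0: $eedde -> last char: e
  1: dde$ee -> last char: e
  2: de$eed -> last char: d
  3: e$eedd -> last char: d
  4: edde$e -> last char: e
  5: eedde$ -> last char: $


BWT = eedde$
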